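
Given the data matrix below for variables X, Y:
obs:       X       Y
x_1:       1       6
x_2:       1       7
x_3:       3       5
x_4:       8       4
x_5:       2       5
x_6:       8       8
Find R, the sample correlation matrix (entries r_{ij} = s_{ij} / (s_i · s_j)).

Step 1 — column means:
  mean(X) = (1 + 1 + 3 + 8 + 2 + 8) / 6 = 23/6 = 3.8333
  mean(Y) = (6 + 7 + 5 + 4 + 5 + 8) / 6 = 35/6 = 5.8333

Step 2 — sample variances and covariances s[i,j] = (1/(n-1)) · Σ_k (x_{k,i} - mean_i) · (x_{k,j} - mean_j), with n-1 = 5:
  s[X,X] = ((-2.8333)·(-2.8333) + (-2.8333)·(-2.8333) + (-0.8333)·(-0.8333) + (4.1667)·(4.1667) + (-1.8333)·(-1.8333) + (4.1667)·(4.1667)) / 5 = 54.8333/5 = 10.9667
  s[X,Y] = ((-2.8333)·(0.1667) + (-2.8333)·(1.1667) + (-0.8333)·(-0.8333) + (4.1667)·(-1.8333) + (-1.8333)·(-0.8333) + (4.1667)·(2.1667)) / 5 = -0.1667/5 = -0.0333
  s[Y,Y] = ((0.1667)·(0.1667) + (1.1667)·(1.1667) + (-0.8333)·(-0.8333) + (-1.8333)·(-1.8333) + (-0.8333)·(-0.8333) + (2.1667)·(2.1667)) / 5 = 10.8333/5 = 2.1667
  Sample standard deviations s_i = √(s[i,i]):
  s(X) = √(10.9667) = 3.3116
  s(Y) = √(2.1667) = 1.472

Step 3 — r_{ij} = s_{ij} / (s_i · s_j):
  r[X,X] = 1 (diagonal).
  r[X,Y] = -0.0333 / (3.3116 · 1.472) = -0.0333 / 4.8745 = -0.0068
  r[Y,Y] = 1 (diagonal).

R is symmetric with unit diagonal. Assembling:

R = [[1, -0.0068],
 [-0.0068, 1]]


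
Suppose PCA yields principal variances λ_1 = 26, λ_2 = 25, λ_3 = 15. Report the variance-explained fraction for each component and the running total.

Step 1 — total variance = trace(Sigma) = Σ λ_i = 26 + 25 + 15 = 66.

Step 2 — fraction explained by component i = λ_i / Σ λ:
  PC1: 26/66 = 0.3939
  PC2: 25/66 = 0.3788
  PC3: 15/66 = 0.2273

Step 3 — cumulative fraction after k components = (λ_1 + ... + λ_k) / Σ λ:
  k = 1: 26/66 = 0.3939
  k = 2: (26 + 25)/66 = 51/66 = 0.7727
  k = 3: (26 + 25 + 15)/66 = 66/66 = 1

Summary (fraction, with percent):

explained: PC1 0.3939 (39.39%), PC2 0.3788 (37.88%), PC3 0.2273 (22.73%);  cumulative: 0.3939, 0.7727, 1


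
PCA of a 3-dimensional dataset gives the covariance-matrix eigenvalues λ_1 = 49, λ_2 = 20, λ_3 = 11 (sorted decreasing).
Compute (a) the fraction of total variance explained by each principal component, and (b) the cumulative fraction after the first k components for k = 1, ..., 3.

Step 1 — total variance = trace(Sigma) = Σ λ_i = 49 + 20 + 11 = 80.

Step 2 — fraction explained by component i = λ_i / Σ λ:
  PC1: 49/80 = 0.6125
  PC2: 20/80 = 0.25
  PC3: 11/80 = 0.1375

Step 3 — cumulative fraction after k components = (λ_1 + ... + λ_k) / Σ λ:
  k = 1: 49/80 = 0.6125
  k = 2: (49 + 20)/80 = 69/80 = 0.8625
  k = 3: (49 + 20 + 11)/80 = 80/80 = 1

Summary (fraction, with percent):

explained: PC1 0.6125 (61.25%), PC2 0.25 (25%), PC3 0.1375 (13.75%);  cumulative: 0.6125, 0.8625, 1


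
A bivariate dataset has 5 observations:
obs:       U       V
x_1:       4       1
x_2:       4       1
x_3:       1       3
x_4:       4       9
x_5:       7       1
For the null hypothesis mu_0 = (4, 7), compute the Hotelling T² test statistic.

Step 1 — sample mean vector:
  mean(U) = (4 + 4 + 1 + 4 + 7) / 5 = 20/5 = 4
  mean(V) = (1 + 1 + 3 + 9 + 1) / 5 = 15/5 = 3
  x̄ = (4, 3),  deviation x̄ - mu_0 = (4, 3) - (4, 7) = (0, -4).

Step 2 — sample covariance matrix, S[i,j] = (1/(n-1)) · Σ_k (x_{k,i} - mean_i) · (x_{k,j} - mean_j), divisor n-1 = 4:
  S[U,U] = ((0)·(0) + (0)·(0) + (-3)·(-3) + (0)·(0) + (3)·(3)) / 4 = 18/4 = 4.5
  S[U,V] = ((0)·(-2) + (0)·(-2) + (-3)·(0) + (0)·(6) + (3)·(-2)) / 4 = -6/4 = -1.5
  S[V,V] = ((-2)·(-2) + (-2)·(-2) + (0)·(0) + (6)·(6) + (-2)·(-2)) / 4 = 48/4 = 12
  S = [[4.5, -1.5],
 [-1.5, 12]].

Step 3 — invert S. det(S) = 4.5·12 - (-1.5)² = 51.75.
  S^{-1} = (1/det) · [[d, -b], [-b, a]] = [[0.2319, 0.029],
 [0.029, 0.087]].

Step 4 — quadratic form (x̄ - mu_0)^T · S^{-1} · (x̄ - mu_0):
  S^{-1} · (x̄ - mu_0) = (-0.1159, -0.3478),
  (x̄ - mu_0)^T · [...] = (0)·(-0.1159) + (-4)·(-0.3478) = 1.3913.

Step 5 — scale by n: T² = 5 · 1.3913 = 6.9565.

T² ≈ 6.9565


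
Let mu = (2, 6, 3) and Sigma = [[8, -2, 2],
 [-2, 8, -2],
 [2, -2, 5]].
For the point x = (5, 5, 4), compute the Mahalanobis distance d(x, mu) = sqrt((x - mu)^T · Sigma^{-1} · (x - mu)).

Step 1 — centre the observation: (x - mu) = (3, -1, 1).

Step 2 — invert Sigma (cofactor / det for 3×3, or solve directly):
  Sigma^{-1} = [[0.1429, 0.0238, -0.0476],
 [0.0238, 0.1429, 0.0476],
 [-0.0476, 0.0476, 0.2381]].

Step 3 — form the quadratic (x - mu)^T · Sigma^{-1} · (x - mu):
  Sigma^{-1} · (x - mu) = (0.3571, -0.0238, 0.0476).
  (x - mu)^T · [Sigma^{-1} · (x - mu)] = (3)·(0.3571) + (-1)·(-0.0238) + (1)·(0.0476) = 1.1429.

Step 4 — take square root: d = √(1.1429) ≈ 1.069.

d(x, mu) = √(1.1429) ≈ 1.069


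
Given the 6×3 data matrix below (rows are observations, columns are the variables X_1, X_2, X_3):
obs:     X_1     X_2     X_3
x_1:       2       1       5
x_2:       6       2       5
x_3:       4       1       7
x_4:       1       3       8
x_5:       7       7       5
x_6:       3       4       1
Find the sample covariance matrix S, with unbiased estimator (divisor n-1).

Step 1 — column means:
  mean(X_1) = (2 + 6 + 4 + 1 + 7 + 3) / 6 = 23/6 = 3.8333
  mean(X_2) = (1 + 2 + 1 + 3 + 7 + 4) / 6 = 18/6 = 3
  mean(X_3) = (5 + 5 + 7 + 8 + 5 + 1) / 6 = 31/6 = 5.1667

Step 2 — sample covariance S[i,j] = (1/(n-1)) · Σ_k (x_{k,i} - mean_i) · (x_{k,j} - mean_j), with n-1 = 5.
  S[X_1,X_1] = ((-1.8333)·(-1.8333) + (2.1667)·(2.1667) + (0.1667)·(0.1667) + (-2.8333)·(-2.8333) + (3.1667)·(3.1667) + (-0.8333)·(-0.8333)) / 5 = 26.8333/5 = 5.3667
  S[X_1,X_2] = ((-1.8333)·(-2) + (2.1667)·(-1) + (0.1667)·(-2) + (-2.8333)·(0) + (3.1667)·(4) + (-0.8333)·(1)) / 5 = 13/5 = 2.6
  S[X_1,X_3] = ((-1.8333)·(-0.1667) + (2.1667)·(-0.1667) + (0.1667)·(1.8333) + (-2.8333)·(2.8333) + (3.1667)·(-0.1667) + (-0.8333)·(-4.1667)) / 5 = -4.8333/5 = -0.9667
  S[X_2,X_2] = ((-2)·(-2) + (-1)·(-1) + (-2)·(-2) + (0)·(0) + (4)·(4) + (1)·(1)) / 5 = 26/5 = 5.2
  S[X_2,X_3] = ((-2)·(-0.1667) + (-1)·(-0.1667) + (-2)·(1.8333) + (0)·(2.8333) + (4)·(-0.1667) + (1)·(-4.1667)) / 5 = -8/5 = -1.6
  S[X_3,X_3] = ((-0.1667)·(-0.1667) + (-0.1667)·(-0.1667) + (1.8333)·(1.8333) + (2.8333)·(2.8333) + (-0.1667)·(-0.1667) + (-4.1667)·(-4.1667)) / 5 = 28.8333/5 = 5.7667

S is symmetric (S[j,i] = S[i,j]). Assembling:

S = [[5.3667, 2.6, -0.9667],
 [2.6, 5.2, -1.6],
 [-0.9667, -1.6, 5.7667]]


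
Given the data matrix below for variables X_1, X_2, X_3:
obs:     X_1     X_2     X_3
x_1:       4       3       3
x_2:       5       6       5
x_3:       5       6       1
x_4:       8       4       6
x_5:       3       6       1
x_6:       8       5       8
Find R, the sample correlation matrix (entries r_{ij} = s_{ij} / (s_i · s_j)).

Step 1 — column means:
  mean(X_1) = (4 + 5 + 5 + 8 + 3 + 8) / 6 = 33/6 = 5.5
  mean(X_2) = (3 + 6 + 6 + 4 + 6 + 5) / 6 = 30/6 = 5
  mean(X_3) = (3 + 5 + 1 + 6 + 1 + 8) / 6 = 24/6 = 4

Step 2 — sample variances and covariances s[i,j] = (1/(n-1)) · Σ_k (x_{k,i} - mean_i) · (x_{k,j} - mean_j), with n-1 = 5:
  s[X_1,X_1] = ((-1.5)·(-1.5) + (-0.5)·(-0.5) + (-0.5)·(-0.5) + (2.5)·(2.5) + (-2.5)·(-2.5) + (2.5)·(2.5)) / 5 = 21.5/5 = 4.3
  s[X_1,X_2] = ((-1.5)·(-2) + (-0.5)·(1) + (-0.5)·(1) + (2.5)·(-1) + (-2.5)·(1) + (2.5)·(0)) / 5 = -3/5 = -0.6
  s[X_1,X_3] = ((-1.5)·(-1) + (-0.5)·(1) + (-0.5)·(-3) + (2.5)·(2) + (-2.5)·(-3) + (2.5)·(4)) / 5 = 25/5 = 5
  s[X_2,X_2] = ((-2)·(-2) + (1)·(1) + (1)·(1) + (-1)·(-1) + (1)·(1) + (0)·(0)) / 5 = 8/5 = 1.6
  s[X_2,X_3] = ((-2)·(-1) + (1)·(1) + (1)·(-3) + (-1)·(2) + (1)·(-3) + (0)·(4)) / 5 = -5/5 = -1
  s[X_3,X_3] = ((-1)·(-1) + (1)·(1) + (-3)·(-3) + (2)·(2) + (-3)·(-3) + (4)·(4)) / 5 = 40/5 = 8
  Sample standard deviations s_i = √(s[i,i]):
  s(X_1) = √(4.3) = 2.0736
  s(X_2) = √(1.6) = 1.2649
  s(X_3) = √(8) = 2.8284

Step 3 — r_{ij} = s_{ij} / (s_i · s_j):
  r[X_1,X_1] = 1 (diagonal).
  r[X_1,X_2] = -0.6 / (2.0736 · 1.2649) = -0.6 / 2.623 = -0.2287
  r[X_1,X_3] = 5 / (2.0736 · 2.8284) = 5 / 5.8652 = 0.8525
  r[X_2,X_2] = 1 (diagonal).
  r[X_2,X_3] = -1 / (1.2649 · 2.8284) = -1 / 3.5777 = -0.2795
  r[X_3,X_3] = 1 (diagonal).

R is symmetric with unit diagonal. Assembling:

R = [[1, -0.2287, 0.8525],
 [-0.2287, 1, -0.2795],
 [0.8525, -0.2795, 1]]


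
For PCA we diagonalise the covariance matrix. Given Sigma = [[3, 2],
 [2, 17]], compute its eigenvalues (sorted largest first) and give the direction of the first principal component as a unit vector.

Step 1 — characteristic polynomial of 2×2 Sigma:
  det(Sigma - λI) = λ² - trace · λ + det = 0.
  trace = 3 + 17 = 20, det = 3·17 - (2)² = 47.
Step 2 — discriminant:
  Δ = trace² - 4·det = 400 - 188 = 212.
Step 3 — eigenvalues:
  λ = (trace ± √Δ)/2 = (20 ± 14.5602)/2,
  λ_1 = 17.2801,  λ_2 = 2.7199.

Step 4 — unit eigenvector for λ_1: solve (Sigma - λ_1 I)v = 0. First row:
  (3 - 17.2801)·v_x + (2)·v_y = 0, i.e. (-14.2801)·v_x + (2)·v_y = 0,
  so v ∝ (b, λ_1 - a) = (2, 14.2801) = u.
  ||u|| = √((2)² + (14.2801)²) = √(207.9215) ≈ 14.4195,
  v_1 = u/||u|| ≈ (0.1387, 0.9903) (||v_1|| = 1).

λ_1 = 17.2801,  λ_2 = 2.7199;  v_1 ≈ (0.1387, 0.9903)


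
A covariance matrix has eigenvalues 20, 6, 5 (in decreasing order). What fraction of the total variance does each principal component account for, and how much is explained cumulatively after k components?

Step 1 — total variance = trace(Sigma) = Σ λ_i = 20 + 6 + 5 = 31.

Step 2 — fraction explained by component i = λ_i / Σ λ:
  PC1: 20/31 = 0.6452
  PC2: 6/31 = 0.1935
  PC3: 5/31 = 0.1613

Step 3 — cumulative fraction after k components = (λ_1 + ... + λ_k) / Σ λ:
  k = 1: 20/31 = 0.6452
  k = 2: (20 + 6)/31 = 26/31 = 0.8387
  k = 3: (20 + 6 + 5)/31 = 31/31 = 1

Summary (fraction, with percent):

explained: PC1 0.6452 (64.52%), PC2 0.1935 (19.35%), PC3 0.1613 (16.13%);  cumulative: 0.6452, 0.8387, 1


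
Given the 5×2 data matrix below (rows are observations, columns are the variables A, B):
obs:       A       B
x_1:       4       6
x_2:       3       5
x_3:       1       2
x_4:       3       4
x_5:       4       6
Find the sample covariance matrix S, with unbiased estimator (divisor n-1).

Step 1 — column means:
  mean(A) = (4 + 3 + 1 + 3 + 4) / 5 = 15/5 = 3
  mean(B) = (6 + 5 + 2 + 4 + 6) / 5 = 23/5 = 4.6

Step 2 — sample covariance S[i,j] = (1/(n-1)) · Σ_k (x_{k,i} - mean_i) · (x_{k,j} - mean_j), with n-1 = 4.
  S[A,A] = ((1)·(1) + (0)·(0) + (-2)·(-2) + (0)·(0) + (1)·(1)) / 4 = 6/4 = 1.5
  S[A,B] = ((1)·(1.4) + (0)·(0.4) + (-2)·(-2.6) + (0)·(-0.6) + (1)·(1.4)) / 4 = 8/4 = 2
  S[B,B] = ((1.4)·(1.4) + (0.4)·(0.4) + (-2.6)·(-2.6) + (-0.6)·(-0.6) + (1.4)·(1.4)) / 4 = 11.2/4 = 2.8

S is symmetric (S[j,i] = S[i,j]). Assembling:

S = [[1.5, 2],
 [2, 2.8]]


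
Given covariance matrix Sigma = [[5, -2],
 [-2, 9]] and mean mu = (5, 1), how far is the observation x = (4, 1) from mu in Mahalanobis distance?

Step 1 — centre the observation: (x - mu) = (-1, 0).

Step 2 — invert Sigma. det(Sigma) = 5·9 - (-2)² = 41.
  Sigma^{-1} = (1/det) · [[d, -b], [-b, a]] = [[0.2195, 0.0488],
 [0.0488, 0.122]].

Step 3 — form the quadratic (x - mu)^T · Sigma^{-1} · (x - mu):
  Sigma^{-1} · (x - mu) = (-0.2195, -0.0488).
  (x - mu)^T · [Sigma^{-1} · (x - mu)] = (-1)·(-0.2195) + (0)·(-0.0488) = 0.2195.

Step 4 — take square root: d = √(0.2195) ≈ 0.4685.

d(x, mu) = √(0.2195) ≈ 0.4685


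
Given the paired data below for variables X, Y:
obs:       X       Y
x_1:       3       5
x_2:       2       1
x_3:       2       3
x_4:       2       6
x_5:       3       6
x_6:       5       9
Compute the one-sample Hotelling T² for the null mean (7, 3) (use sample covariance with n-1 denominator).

Step 1 — sample mean vector:
  mean(X) = (3 + 2 + 2 + 2 + 3 + 5) / 6 = 17/6 = 2.8333
  mean(Y) = (5 + 1 + 3 + 6 + 6 + 9) / 6 = 30/6 = 5
  x̄ = (2.8333, 5),  deviation x̄ - mu_0 = (2.8333, 5) - (7, 3) = (-4.1667, 2).

Step 2 — sample covariance matrix, S[i,j] = (1/(n-1)) · Σ_k (x_{k,i} - mean_i) · (x_{k,j} - mean_j), divisor n-1 = 5:
  S[X,X] = ((0.1667)·(0.1667) + (-0.8333)·(-0.8333) + (-0.8333)·(-0.8333) + (-0.8333)·(-0.8333) + (0.1667)·(0.1667) + (2.1667)·(2.1667)) / 5 = 6.8333/5 = 1.3667
  S[X,Y] = ((0.1667)·(0) + (-0.8333)·(-4) + (-0.8333)·(-2) + (-0.8333)·(1) + (0.1667)·(1) + (2.1667)·(4)) / 5 = 13/5 = 2.6
  S[Y,Y] = ((0)·(0) + (-4)·(-4) + (-2)·(-2) + (1)·(1) + (1)·(1) + (4)·(4)) / 5 = 38/5 = 7.6
  S = [[1.3667, 2.6],
 [2.6, 7.6]].

Step 3 — invert S. det(S) = 1.3667·7.6 - (2.6)² = 3.6267.
  S^{-1} = (1/det) · [[d, -b], [-b, a]] = [[2.0956, -0.7169],
 [-0.7169, 0.3768]].

Step 4 — quadratic form (x̄ - mu_0)^T · S^{-1} · (x̄ - mu_0):
  S^{-1} · (x̄ - mu_0) = (-10.1654, 3.7408),
  (x̄ - mu_0)^T · [...] = (-4.1667)·(-10.1654) + (2)·(3.7408) = 49.8376.

Step 5 — scale by n: T² = 6 · 49.8376 = 299.0257.

T² ≈ 299.0257


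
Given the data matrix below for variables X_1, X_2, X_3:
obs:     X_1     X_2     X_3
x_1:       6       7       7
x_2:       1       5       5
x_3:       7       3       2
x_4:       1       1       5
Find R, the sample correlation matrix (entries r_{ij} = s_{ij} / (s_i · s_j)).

Step 1 — column means:
  mean(X_1) = (6 + 1 + 7 + 1) / 4 = 15/4 = 3.75
  mean(X_2) = (7 + 5 + 3 + 1) / 4 = 16/4 = 4
  mean(X_3) = (7 + 5 + 2 + 5) / 4 = 19/4 = 4.75

Step 2 — sample variances and covariances s[i,j] = (1/(n-1)) · Σ_k (x_{k,i} - mean_i) · (x_{k,j} - mean_j), with n-1 = 3:
  s[X_1,X_1] = ((2.25)·(2.25) + (-2.75)·(-2.75) + (3.25)·(3.25) + (-2.75)·(-2.75)) / 3 = 30.75/3 = 10.25
  s[X_1,X_2] = ((2.25)·(3) + (-2.75)·(1) + (3.25)·(-1) + (-2.75)·(-3)) / 3 = 9/3 = 3
  s[X_1,X_3] = ((2.25)·(2.25) + (-2.75)·(0.25) + (3.25)·(-2.75) + (-2.75)·(0.25)) / 3 = -5.25/3 = -1.75
  s[X_2,X_2] = ((3)·(3) + (1)·(1) + (-1)·(-1) + (-3)·(-3)) / 3 = 20/3 = 6.6667
  s[X_2,X_3] = ((3)·(2.25) + (1)·(0.25) + (-1)·(-2.75) + (-3)·(0.25)) / 3 = 9/3 = 3
  s[X_3,X_3] = ((2.25)·(2.25) + (0.25)·(0.25) + (-2.75)·(-2.75) + (0.25)·(0.25)) / 3 = 12.75/3 = 4.25
  Sample standard deviations s_i = √(s[i,i]):
  s(X_1) = √(10.25) = 3.2016
  s(X_2) = √(6.6667) = 2.582
  s(X_3) = √(4.25) = 2.0616

Step 3 — r_{ij} = s_{ij} / (s_i · s_j):
  r[X_1,X_1] = 1 (diagonal).
  r[X_1,X_2] = 3 / (3.2016 · 2.582) = 3 / 8.2664 = 0.3629
  r[X_1,X_3] = -1.75 / (3.2016 · 2.0616) = -1.75 / 6.6002 = -0.2651
  r[X_2,X_2] = 1 (diagonal).
  r[X_2,X_3] = 3 / (2.582 · 2.0616) = 3 / 5.3229 = 0.5636
  r[X_3,X_3] = 1 (diagonal).

R is symmetric with unit diagonal. Assembling:

R = [[1, 0.3629, -0.2651],
 [0.3629, 1, 0.5636],
 [-0.2651, 0.5636, 1]]


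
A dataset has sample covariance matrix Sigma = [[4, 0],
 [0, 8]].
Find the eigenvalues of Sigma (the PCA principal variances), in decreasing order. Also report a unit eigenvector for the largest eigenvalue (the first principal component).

Step 1 — characteristic polynomial of 2×2 Sigma:
  det(Sigma - λI) = λ² - trace · λ + det = 0.
  trace = 4 + 8 = 12, det = 4·8 - (0)² = 32.
Step 2 — discriminant:
  Δ = trace² - 4·det = 144 - 128 = 16.
Step 3 — eigenvalues:
  λ = (trace ± √Δ)/2 = (12 ± 4)/2,
  λ_1 = 8,  λ_2 = 4.

Step 4 — unit eigenvector for λ_1: Sigma is diagonal, so its eigenvectors are the coordinate axes. λ_1 = 8 is the diagonal entry on the second coordinate axis, hence
  v_1 = (0, 1) (||v_1|| = 1).

λ_1 = 8,  λ_2 = 4;  v_1 ≈ (0, 1)


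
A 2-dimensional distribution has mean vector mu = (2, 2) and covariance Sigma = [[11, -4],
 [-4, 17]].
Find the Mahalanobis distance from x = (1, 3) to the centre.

Step 1 — centre the observation: (x - mu) = (-1, 1).

Step 2 — invert Sigma. det(Sigma) = 11·17 - (-4)² = 171.
  Sigma^{-1} = (1/det) · [[d, -b], [-b, a]] = [[0.0994, 0.0234],
 [0.0234, 0.0643]].

Step 3 — form the quadratic (x - mu)^T · Sigma^{-1} · (x - mu):
  Sigma^{-1} · (x - mu) = (-0.076, 0.0409).
  (x - mu)^T · [Sigma^{-1} · (x - mu)] = (-1)·(-0.076) + (1)·(0.0409) = 0.117.

Step 4 — take square root: d = √(0.117) ≈ 0.342.

d(x, mu) = √(0.117) ≈ 0.342


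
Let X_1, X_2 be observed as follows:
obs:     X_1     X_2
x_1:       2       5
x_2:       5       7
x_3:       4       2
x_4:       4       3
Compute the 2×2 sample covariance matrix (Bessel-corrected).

Step 1 — column means:
  mean(X_1) = (2 + 5 + 4 + 4) / 4 = 15/4 = 3.75
  mean(X_2) = (5 + 7 + 2 + 3) / 4 = 17/4 = 4.25

Step 2 — sample covariance S[i,j] = (1/(n-1)) · Σ_k (x_{k,i} - mean_i) · (x_{k,j} - mean_j), with n-1 = 3.
  S[X_1,X_1] = ((-1.75)·(-1.75) + (1.25)·(1.25) + (0.25)·(0.25) + (0.25)·(0.25)) / 3 = 4.75/3 = 1.5833
  S[X_1,X_2] = ((-1.75)·(0.75) + (1.25)·(2.75) + (0.25)·(-2.25) + (0.25)·(-1.25)) / 3 = 1.25/3 = 0.4167
  S[X_2,X_2] = ((0.75)·(0.75) + (2.75)·(2.75) + (-2.25)·(-2.25) + (-1.25)·(-1.25)) / 3 = 14.75/3 = 4.9167

S is symmetric (S[j,i] = S[i,j]). Assembling:

S = [[1.5833, 0.4167],
 [0.4167, 4.9167]]


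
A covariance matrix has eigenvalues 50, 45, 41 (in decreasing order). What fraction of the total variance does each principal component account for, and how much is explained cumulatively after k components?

Step 1 — total variance = trace(Sigma) = Σ λ_i = 50 + 45 + 41 = 136.

Step 2 — fraction explained by component i = λ_i / Σ λ:
  PC1: 50/136 = 0.3676
  PC2: 45/136 = 0.3309
  PC3: 41/136 = 0.3015

Step 3 — cumulative fraction after k components = (λ_1 + ... + λ_k) / Σ λ:
  k = 1: 50/136 = 0.3676
  k = 2: (50 + 45)/136 = 95/136 = 0.6985
  k = 3: (50 + 45 + 41)/136 = 136/136 = 1

Summary (fraction, with percent):

explained: PC1 0.3676 (36.76%), PC2 0.3309 (33.09%), PC3 0.3015 (30.15%);  cumulative: 0.3676, 0.6985, 1


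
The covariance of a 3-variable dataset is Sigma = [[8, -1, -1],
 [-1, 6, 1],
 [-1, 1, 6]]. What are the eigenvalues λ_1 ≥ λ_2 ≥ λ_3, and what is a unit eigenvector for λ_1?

Step 1 — characteristic polynomial p(λ) = det(λI - Sigma) = λ³ - tr·λ² + c_1·λ - det, where tr = trace, c_1 = sum of the principal 2×2 minors, det = det(Sigma):
  tr = 8 + 6 + 6 = 20,
  c_1 = (8·6 - (-1)²) + (8·6 - (-1)²) + (6·6 - (1)²) = 47 + 47 + 35 = 129,
  det = 8·(6·6 - (1)²) - (-1)·((-1)·6 - (1)·(-1)) + (-1)·((-1)·(1) - 6·(-1)) = 8·(35) - (-1)·(-5) + (-1)·(5) = 270.
  So p(λ) = λ³ - 20λ² + 129λ - 270.
Step 2 — look for an integer root (rational root theorem: any rational root is an integer divisor of 270). Testing λ = 5:
  p(5) = 125 - 500 + 645 - 270 = 0  ✓
  Dividing out (λ - 5): p(λ) = (λ - 5)(λ² - 15λ + 54).
Step 3 — remaining eigenvalues from the quadratic λ² - 15λ + 54 = 0:
  Δ = 15² - 4·54 = 225 - 216 = 9,  λ = (15 ± √9)/2 = (15 ± 3)/2 = 9 or 6.
  Sorted: λ_1 = 9,  λ_2 = 6,  λ_3 = 5  (check: sum = 20 = tr ✓).

Step 4 — unit eigenvector for λ_1 = 9: v spans the null space of (Sigma - λ_1 I), whose rows are
  r_1 = (-1, -1, -1),  r_2 = (-1, -3, 1),  r_3 = (-1, 1, -3).
  v is orthogonal to every row, so take v ∝ r_1 × r_2 = ((-1)·(1) - (-1)·(-3), (-1)·(-1) - (-1)·(1), (-1)·(-3) - (-1)·(-1)) = (-4, 2, 2).
  Rescale (divide by 2; multiply by -1 so the first nonzero entry is positive): u = (2, -1, -1).
  ||u|| = √((2)² + (-1)² + (-1)²) = √(6) ≈ 2.4495,  v_1 = u/||u|| ≈ (0.8165, -0.4082, -0.4082) (||v_1|| = 1).

λ_1 = 9,  λ_2 = 6,  λ_3 = 5;  v_1 ≈ (0.8165, -0.4082, -0.4082)


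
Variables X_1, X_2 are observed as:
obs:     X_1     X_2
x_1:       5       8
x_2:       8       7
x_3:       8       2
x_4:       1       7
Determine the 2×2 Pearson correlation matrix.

Step 1 — column means:
  mean(X_1) = (5 + 8 + 8 + 1) / 4 = 22/4 = 5.5
  mean(X_2) = (8 + 7 + 2 + 7) / 4 = 24/4 = 6

Step 2 — sample variances and covariances s[i,j] = (1/(n-1)) · Σ_k (x_{k,i} - mean_i) · (x_{k,j} - mean_j), with n-1 = 3:
  s[X_1,X_1] = ((-0.5)·(-0.5) + (2.5)·(2.5) + (2.5)·(2.5) + (-4.5)·(-4.5)) / 3 = 33/3 = 11
  s[X_1,X_2] = ((-0.5)·(2) + (2.5)·(1) + (2.5)·(-4) + (-4.5)·(1)) / 3 = -13/3 = -4.3333
  s[X_2,X_2] = ((2)·(2) + (1)·(1) + (-4)·(-4) + (1)·(1)) / 3 = 22/3 = 7.3333
  Sample standard deviations s_i = √(s[i,i]):
  s(X_1) = √(11) = 3.3166
  s(X_2) = √(7.3333) = 2.708

Step 3 — r_{ij} = s_{ij} / (s_i · s_j):
  r[X_1,X_1] = 1 (diagonal).
  r[X_1,X_2] = -4.3333 / (3.3166 · 2.708) = -4.3333 / 8.9815 = -0.4825
  r[X_2,X_2] = 1 (diagonal).

R is symmetric with unit diagonal. Assembling:

R = [[1, -0.4825],
 [-0.4825, 1]]


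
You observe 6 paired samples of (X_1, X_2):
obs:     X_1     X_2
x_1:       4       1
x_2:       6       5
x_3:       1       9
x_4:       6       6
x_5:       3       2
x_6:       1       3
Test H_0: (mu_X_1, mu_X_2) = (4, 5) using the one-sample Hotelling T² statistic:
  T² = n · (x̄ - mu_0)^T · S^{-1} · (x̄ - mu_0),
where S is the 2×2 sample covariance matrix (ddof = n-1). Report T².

Step 1 — sample mean vector:
  mean(X_1) = (4 + 6 + 1 + 6 + 3 + 1) / 6 = 21/6 = 3.5
  mean(X_2) = (1 + 5 + 9 + 6 + 2 + 3) / 6 = 26/6 = 4.3333
  x̄ = (3.5, 4.3333),  deviation x̄ - mu_0 = (3.5, 4.3333) - (4, 5) = (-0.5, -0.6667).

Step 2 — sample covariance matrix, S[i,j] = (1/(n-1)) · Σ_k (x_{k,i} - mean_i) · (x_{k,j} - mean_j), divisor n-1 = 5:
  S[X_1,X_1] = ((0.5)·(0.5) + (2.5)·(2.5) + (-2.5)·(-2.5) + (2.5)·(2.5) + (-0.5)·(-0.5) + (-2.5)·(-2.5)) / 5 = 25.5/5 = 5.1
  S[X_1,X_2] = ((0.5)·(-3.3333) + (2.5)·(0.6667) + (-2.5)·(4.6667) + (2.5)·(1.6667) + (-0.5)·(-2.3333) + (-2.5)·(-1.3333)) / 5 = -3/5 = -0.6
  S[X_2,X_2] = ((-3.3333)·(-3.3333) + (0.6667)·(0.6667) + (4.6667)·(4.6667) + (1.6667)·(1.6667) + (-2.3333)·(-2.3333) + (-1.3333)·(-1.3333)) / 5 = 43.3333/5 = 8.6667
  S = [[5.1, -0.6],
 [-0.6, 8.6667]].

Step 3 — invert S. det(S) = 5.1·8.6667 - (-0.6)² = 43.84.
  S^{-1} = (1/det) · [[d, -b], [-b, a]] = [[0.1977, 0.0137],
 [0.0137, 0.1163]].

Step 4 — quadratic form (x̄ - mu_0)^T · S^{-1} · (x̄ - mu_0):
  S^{-1} · (x̄ - mu_0) = (-0.108, -0.0844),
  (x̄ - mu_0)^T · [...] = (-0.5)·(-0.108) + (-0.6667)·(-0.0844) = 0.1102.

Step 5 — scale by n: T² = 6 · 0.1102 = 0.6615.

T² ≈ 0.6615


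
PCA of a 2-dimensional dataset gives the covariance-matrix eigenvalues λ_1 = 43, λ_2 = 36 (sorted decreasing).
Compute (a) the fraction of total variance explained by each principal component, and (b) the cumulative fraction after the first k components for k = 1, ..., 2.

Step 1 — total variance = trace(Sigma) = Σ λ_i = 43 + 36 = 79.

Step 2 — fraction explained by component i = λ_i / Σ λ:
  PC1: 43/79 = 0.5443
  PC2: 36/79 = 0.4557

Step 3 — cumulative fraction after k components = (λ_1 + ... + λ_k) / Σ λ:
  k = 1: 43/79 = 0.5443
  k = 2: (43 + 36)/79 = 79/79 = 1

Summary (fraction, with percent):

explained: PC1 0.5443 (54.43%), PC2 0.4557 (45.57%);  cumulative: 0.5443, 1


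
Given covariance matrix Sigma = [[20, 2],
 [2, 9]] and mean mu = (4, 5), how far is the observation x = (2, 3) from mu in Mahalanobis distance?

Step 1 — centre the observation: (x - mu) = (-2, -2).

Step 2 — invert Sigma. det(Sigma) = 20·9 - (2)² = 176.
  Sigma^{-1} = (1/det) · [[d, -b], [-b, a]] = [[0.0511, -0.0114],
 [-0.0114, 0.1136]].

Step 3 — form the quadratic (x - mu)^T · Sigma^{-1} · (x - mu):
  Sigma^{-1} · (x - mu) = (-0.0795, -0.2045).
  (x - mu)^T · [Sigma^{-1} · (x - mu)] = (-2)·(-0.0795) + (-2)·(-0.2045) = 0.5682.

Step 4 — take square root: d = √(0.5682) ≈ 0.7538.

d(x, mu) = √(0.5682) ≈ 0.7538


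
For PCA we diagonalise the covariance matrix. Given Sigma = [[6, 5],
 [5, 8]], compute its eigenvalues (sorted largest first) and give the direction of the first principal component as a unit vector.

Step 1 — characteristic polynomial of 2×2 Sigma:
  det(Sigma - λI) = λ² - trace · λ + det = 0.
  trace = 6 + 8 = 14, det = 6·8 - (5)² = 23.
Step 2 — discriminant:
  Δ = trace² - 4·det = 196 - 92 = 104.
Step 3 — eigenvalues:
  λ = (trace ± √Δ)/2 = (14 ± 10.198)/2,
  λ_1 = 12.099,  λ_2 = 1.901.

Step 4 — unit eigenvector for λ_1: solve (Sigma - λ_1 I)v = 0. First row:
  (6 - 12.099)·v_x + (5)·v_y = 0, i.e. (-6.099)·v_x + (5)·v_y = 0,
  so v ∝ (b, λ_1 - a) = (5, 6.099) = u.
  ||u|| = √((5)² + (6.099)²) = √(62.198) ≈ 7.8866,
  v_1 = u/||u|| ≈ (0.634, 0.7733) (||v_1|| = 1).

λ_1 = 12.099,  λ_2 = 1.901;  v_1 ≈ (0.634, 0.7733)


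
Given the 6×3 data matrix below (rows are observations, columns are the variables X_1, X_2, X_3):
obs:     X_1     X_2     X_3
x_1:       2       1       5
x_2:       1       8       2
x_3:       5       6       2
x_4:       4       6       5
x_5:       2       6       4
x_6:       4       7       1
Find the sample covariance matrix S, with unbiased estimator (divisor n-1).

Step 1 — column means:
  mean(X_1) = (2 + 1 + 5 + 4 + 2 + 4) / 6 = 18/6 = 3
  mean(X_2) = (1 + 8 + 6 + 6 + 6 + 7) / 6 = 34/6 = 5.6667
  mean(X_3) = (5 + 2 + 2 + 5 + 4 + 1) / 6 = 19/6 = 3.1667

Step 2 — sample covariance S[i,j] = (1/(n-1)) · Σ_k (x_{k,i} - mean_i) · (x_{k,j} - mean_j), with n-1 = 5.
  S[X_1,X_1] = ((-1)·(-1) + (-2)·(-2) + (2)·(2) + (1)·(1) + (-1)·(-1) + (1)·(1)) / 5 = 12/5 = 2.4
  S[X_1,X_2] = ((-1)·(-4.6667) + (-2)·(2.3333) + (2)·(0.3333) + (1)·(0.3333) + (-1)·(0.3333) + (1)·(1.3333)) / 5 = 2/5 = 0.4
  S[X_1,X_3] = ((-1)·(1.8333) + (-2)·(-1.1667) + (2)·(-1.1667) + (1)·(1.8333) + (-1)·(0.8333) + (1)·(-2.1667)) / 5 = -3/5 = -0.6
  S[X_2,X_2] = ((-4.6667)·(-4.6667) + (2.3333)·(2.3333) + (0.3333)·(0.3333) + (0.3333)·(0.3333) + (0.3333)·(0.3333) + (1.3333)·(1.3333)) / 5 = 29.3333/5 = 5.8667
  S[X_2,X_3] = ((-4.6667)·(1.8333) + (2.3333)·(-1.1667) + (0.3333)·(-1.1667) + (0.3333)·(1.8333) + (0.3333)·(0.8333) + (1.3333)·(-2.1667)) / 5 = -13.6667/5 = -2.7333
  S[X_3,X_3] = ((1.8333)·(1.8333) + (-1.1667)·(-1.1667) + (-1.1667)·(-1.1667) + (1.8333)·(1.8333) + (0.8333)·(0.8333) + (-2.1667)·(-2.1667)) / 5 = 14.8333/5 = 2.9667

S is symmetric (S[j,i] = S[i,j]). Assembling:

S = [[2.4, 0.4, -0.6],
 [0.4, 5.8667, -2.7333],
 [-0.6, -2.7333, 2.9667]]


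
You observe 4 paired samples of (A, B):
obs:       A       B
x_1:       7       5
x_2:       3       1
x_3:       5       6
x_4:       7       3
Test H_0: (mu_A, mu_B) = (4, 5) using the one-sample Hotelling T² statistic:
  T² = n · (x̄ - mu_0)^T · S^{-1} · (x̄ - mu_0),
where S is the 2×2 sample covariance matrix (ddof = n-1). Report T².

Step 1 — sample mean vector:
  mean(A) = (7 + 3 + 5 + 7) / 4 = 22/4 = 5.5
  mean(B) = (5 + 1 + 6 + 3) / 4 = 15/4 = 3.75
  x̄ = (5.5, 3.75),  deviation x̄ - mu_0 = (5.5, 3.75) - (4, 5) = (1.5, -1.25).

Step 2 — sample covariance matrix, S[i,j] = (1/(n-1)) · Σ_k (x_{k,i} - mean_i) · (x_{k,j} - mean_j), divisor n-1 = 3:
  S[A,A] = ((1.5)·(1.5) + (-2.5)·(-2.5) + (-0.5)·(-0.5) + (1.5)·(1.5)) / 3 = 11/3 = 3.6667
  S[A,B] = ((1.5)·(1.25) + (-2.5)·(-2.75) + (-0.5)·(2.25) + (1.5)·(-0.75)) / 3 = 6.5/3 = 2.1667
  S[B,B] = ((1.25)·(1.25) + (-2.75)·(-2.75) + (2.25)·(2.25) + (-0.75)·(-0.75)) / 3 = 14.75/3 = 4.9167
  S = [[3.6667, 2.1667],
 [2.1667, 4.9167]].

Step 3 — invert S. det(S) = 3.6667·4.9167 - (2.1667)² = 13.3333.
  S^{-1} = (1/det) · [[d, -b], [-b, a]] = [[0.3688, -0.1625],
 [-0.1625, 0.275]].

Step 4 — quadratic form (x̄ - mu_0)^T · S^{-1} · (x̄ - mu_0):
  S^{-1} · (x̄ - mu_0) = (0.7563, -0.5875),
  (x̄ - mu_0)^T · [...] = (1.5)·(0.7563) + (-1.25)·(-0.5875) = 1.8688.

Step 5 — scale by n: T² = 4 · 1.8688 = 7.475.

T² ≈ 7.475


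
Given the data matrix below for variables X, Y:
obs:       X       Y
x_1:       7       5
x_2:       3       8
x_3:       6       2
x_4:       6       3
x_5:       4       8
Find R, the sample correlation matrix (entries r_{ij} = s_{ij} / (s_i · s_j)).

Step 1 — column means:
  mean(X) = (7 + 3 + 6 + 6 + 4) / 5 = 26/5 = 5.2
  mean(Y) = (5 + 8 + 2 + 3 + 8) / 5 = 26/5 = 5.2

Step 2 — sample variances and covariances s[i,j] = (1/(n-1)) · Σ_k (x_{k,i} - mean_i) · (x_{k,j} - mean_j), with n-1 = 4:
  s[X,X] = ((1.8)·(1.8) + (-2.2)·(-2.2) + (0.8)·(0.8) + (0.8)·(0.8) + (-1.2)·(-1.2)) / 4 = 10.8/4 = 2.7
  s[X,Y] = ((1.8)·(-0.2) + (-2.2)·(2.8) + (0.8)·(-3.2) + (0.8)·(-2.2) + (-1.2)·(2.8)) / 4 = -14.2/4 = -3.55
  s[Y,Y] = ((-0.2)·(-0.2) + (2.8)·(2.8) + (-3.2)·(-3.2) + (-2.2)·(-2.2) + (2.8)·(2.8)) / 4 = 30.8/4 = 7.7
  Sample standard deviations s_i = √(s[i,i]):
  s(X) = √(2.7) = 1.6432
  s(Y) = √(7.7) = 2.7749

Step 3 — r_{ij} = s_{ij} / (s_i · s_j):
  r[X,X] = 1 (diagonal).
  r[X,Y] = -3.55 / (1.6432 · 2.7749) = -3.55 / 4.5596 = -0.7786
  r[Y,Y] = 1 (diagonal).

R is symmetric with unit diagonal. Assembling:

R = [[1, -0.7786],
 [-0.7786, 1]]


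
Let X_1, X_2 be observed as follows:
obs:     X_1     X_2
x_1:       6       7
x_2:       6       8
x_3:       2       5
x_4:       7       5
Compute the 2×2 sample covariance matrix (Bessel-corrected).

Step 1 — column means:
  mean(X_1) = (6 + 6 + 2 + 7) / 4 = 21/4 = 5.25
  mean(X_2) = (7 + 8 + 5 + 5) / 4 = 25/4 = 6.25

Step 2 — sample covariance S[i,j] = (1/(n-1)) · Σ_k (x_{k,i} - mean_i) · (x_{k,j} - mean_j), with n-1 = 3.
  S[X_1,X_1] = ((0.75)·(0.75) + (0.75)·(0.75) + (-3.25)·(-3.25) + (1.75)·(1.75)) / 3 = 14.75/3 = 4.9167
  S[X_1,X_2] = ((0.75)·(0.75) + (0.75)·(1.75) + (-3.25)·(-1.25) + (1.75)·(-1.25)) / 3 = 3.75/3 = 1.25
  S[X_2,X_2] = ((0.75)·(0.75) + (1.75)·(1.75) + (-1.25)·(-1.25) + (-1.25)·(-1.25)) / 3 = 6.75/3 = 2.25

S is symmetric (S[j,i] = S[i,j]). Assembling:

S = [[4.9167, 1.25],
 [1.25, 2.25]]


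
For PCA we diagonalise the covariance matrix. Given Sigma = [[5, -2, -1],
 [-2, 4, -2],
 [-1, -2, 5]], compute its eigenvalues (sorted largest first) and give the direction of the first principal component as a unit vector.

Step 1 — characteristic polynomial p(λ) = det(λI - Sigma) = λ³ - tr·λ² + c_1·λ - det, where tr = trace, c_1 = sum of the principal 2×2 minors, det = det(Sigma):
  tr = 5 + 4 + 5 = 14,
  c_1 = (5·4 - (-2)²) + (5·5 - (-1)²) + (4·5 - (-2)²) = 16 + 24 + 16 = 56,
  det = 5·(4·5 - (-2)²) - (-2)·((-2)·5 - (-2)·(-1)) + (-1)·((-2)·(-2) - 4·(-1)) = 5·(16) - (-2)·(-12) + (-1)·(8) = 48.
  So p(λ) = λ³ - 14λ² + 56λ - 48.
Step 2 — look for an integer root (rational root theorem: any rational root is an integer divisor of 48). Testing λ = 6:
  p(6) = 216 - 504 + 336 - 48 = 0  ✓
  Dividing out (λ - 6): p(λ) = (λ - 6)(λ² - 8λ + 8).
Step 3 — remaining eigenvalues from the quadratic λ² - 8λ + 8 = 0:
  Δ = 8² - 4·8 = 64 - 32 = 32,  λ = (8 ± √32)/2 = (8 ± 5.6569)/2 ≈ 6.8284 or 1.1716.
  Sorted: λ_1 = 6.8284,  λ_2 = 6,  λ_3 = 1.1716  (check: sum = 14 = tr ✓).

Step 4 — unit eigenvector for λ_1 ≈ 6.8284: v spans the null space of (Sigma - λ_1 I), whose rows are
  r_1 = (-1.8284, -2, -1),  r_2 = (-2, -2.8284, -2),  r_3 = (-1, -2, -1.8284).
  v is orthogonal to every row, so take v ∝ r_1 × r_2 = ((-2)·(-2) - (-1)·(-2.8284), (-1)·(-2) - (-1.8284)·(-2), (-1.8284)·(-2.8284) - (-2)·(-2)) ≈ (1.1716, -1.6569, 1.1716).
  Let u = (1.1716, -1.6569, 1.1716).
  ||u|| = √((1.1716)² + (-1.6569)² + (1.1716)²) = √(5.4903) ≈ 2.3431,  v_1 = u/||u|| ≈ (0.5, -0.7071, 0.5) (||v_1|| = 1).

λ_1 = 6.8284,  λ_2 = 6,  λ_3 = 1.1716;  v_1 ≈ (0.5, -0.7071, 0.5)


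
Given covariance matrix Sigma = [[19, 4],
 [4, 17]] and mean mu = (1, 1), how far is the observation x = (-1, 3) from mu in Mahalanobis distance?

Step 1 — centre the observation: (x - mu) = (-2, 2).

Step 2 — invert Sigma. det(Sigma) = 19·17 - (4)² = 307.
  Sigma^{-1} = (1/det) · [[d, -b], [-b, a]] = [[0.0554, -0.013],
 [-0.013, 0.0619]].

Step 3 — form the quadratic (x - mu)^T · Sigma^{-1} · (x - mu):
  Sigma^{-1} · (x - mu) = (-0.1368, 0.1498).
  (x - mu)^T · [Sigma^{-1} · (x - mu)] = (-2)·(-0.1368) + (2)·(0.1498) = 0.5733.

Step 4 — take square root: d = √(0.5733) ≈ 0.7572.

d(x, mu) = √(0.5733) ≈ 0.7572


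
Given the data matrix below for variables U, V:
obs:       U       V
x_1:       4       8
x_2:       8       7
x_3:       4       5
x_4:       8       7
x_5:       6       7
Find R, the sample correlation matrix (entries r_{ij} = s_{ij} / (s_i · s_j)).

Step 1 — column means:
  mean(U) = (4 + 8 + 4 + 8 + 6) / 5 = 30/5 = 6
  mean(V) = (8 + 7 + 5 + 7 + 7) / 5 = 34/5 = 6.8

Step 2 — sample variances and covariances s[i,j] = (1/(n-1)) · Σ_k (x_{k,i} - mean_i) · (x_{k,j} - mean_j), with n-1 = 4:
  s[U,U] = ((-2)·(-2) + (2)·(2) + (-2)·(-2) + (2)·(2) + (0)·(0)) / 4 = 16/4 = 4
  s[U,V] = ((-2)·(1.2) + (2)·(0.2) + (-2)·(-1.8) + (2)·(0.2) + (0)·(0.2)) / 4 = 2/4 = 0.5
  s[V,V] = ((1.2)·(1.2) + (0.2)·(0.2) + (-1.8)·(-1.8) + (0.2)·(0.2) + (0.2)·(0.2)) / 4 = 4.8/4 = 1.2
  Sample standard deviations s_i = √(s[i,i]):
  s(U) = √(4) = 2
  s(V) = √(1.2) = 1.0954

Step 3 — r_{ij} = s_{ij} / (s_i · s_j):
  r[U,U] = 1 (diagonal).
  r[U,V] = 0.5 / (2 · 1.0954) = 0.5 / 2.1909 = 0.2282
  r[V,V] = 1 (diagonal).

R is symmetric with unit diagonal. Assembling:

R = [[1, 0.2282],
 [0.2282, 1]]


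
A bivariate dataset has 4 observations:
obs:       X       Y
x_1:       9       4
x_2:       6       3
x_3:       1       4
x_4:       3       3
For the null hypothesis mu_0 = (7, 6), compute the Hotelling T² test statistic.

Step 1 — sample mean vector:
  mean(X) = (9 + 6 + 1 + 3) / 4 = 19/4 = 4.75
  mean(Y) = (4 + 3 + 4 + 3) / 4 = 14/4 = 3.5
  x̄ = (4.75, 3.5),  deviation x̄ - mu_0 = (4.75, 3.5) - (7, 6) = (-2.25, -2.5).

Step 2 — sample covariance matrix, S[i,j] = (1/(n-1)) · Σ_k (x_{k,i} - mean_i) · (x_{k,j} - mean_j), divisor n-1 = 3:
  S[X,X] = ((4.25)·(4.25) + (1.25)·(1.25) + (-3.75)·(-3.75) + (-1.75)·(-1.75)) / 3 = 36.75/3 = 12.25
  S[X,Y] = ((4.25)·(0.5) + (1.25)·(-0.5) + (-3.75)·(0.5) + (-1.75)·(-0.5)) / 3 = 0.5/3 = 0.1667
  S[Y,Y] = ((0.5)·(0.5) + (-0.5)·(-0.5) + (0.5)·(0.5) + (-0.5)·(-0.5)) / 3 = 1/3 = 0.3333
  S = [[12.25, 0.1667],
 [0.1667, 0.3333]].

Step 3 — invert S. det(S) = 12.25·0.3333 - (0.1667)² = 4.0556.
  S^{-1} = (1/det) · [[d, -b], [-b, a]] = [[0.0822, -0.0411],
 [-0.0411, 3.0205]].

Step 4 — quadratic form (x̄ - mu_0)^T · S^{-1} · (x̄ - mu_0):
  S^{-1} · (x̄ - mu_0) = (-0.0822, -7.4589),
  (x̄ - mu_0)^T · [...] = (-2.25)·(-0.0822) + (-2.5)·(-7.4589) = 18.8322.

Step 5 — scale by n: T² = 4 · 18.8322 = 75.3288.

T² ≈ 75.3288


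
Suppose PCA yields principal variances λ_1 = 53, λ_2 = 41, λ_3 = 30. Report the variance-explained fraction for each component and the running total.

Step 1 — total variance = trace(Sigma) = Σ λ_i = 53 + 41 + 30 = 124.

Step 2 — fraction explained by component i = λ_i / Σ λ:
  PC1: 53/124 = 0.4274
  PC2: 41/124 = 0.3306
  PC3: 30/124 = 0.2419

Step 3 — cumulative fraction after k components = (λ_1 + ... + λ_k) / Σ λ:
  k = 1: 53/124 = 0.4274
  k = 2: (53 + 41)/124 = 94/124 = 0.7581
  k = 3: (53 + 41 + 30)/124 = 124/124 = 1

Summary (fraction, with percent):

explained: PC1 0.4274 (42.74%), PC2 0.3306 (33.06%), PC3 0.2419 (24.19%);  cumulative: 0.4274, 0.7581, 1


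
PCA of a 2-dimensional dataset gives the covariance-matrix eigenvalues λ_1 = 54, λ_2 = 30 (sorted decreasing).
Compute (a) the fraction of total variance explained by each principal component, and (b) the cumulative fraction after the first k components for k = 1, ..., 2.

Step 1 — total variance = trace(Sigma) = Σ λ_i = 54 + 30 = 84.

Step 2 — fraction explained by component i = λ_i / Σ λ:
  PC1: 54/84 = 0.6429
  PC2: 30/84 = 0.3571

Step 3 — cumulative fraction after k components = (λ_1 + ... + λ_k) / Σ λ:
  k = 1: 54/84 = 0.6429
  k = 2: (54 + 30)/84 = 84/84 = 1

Summary (fraction, with percent):

explained: PC1 0.6429 (64.29%), PC2 0.3571 (35.71%);  cumulative: 0.6429, 1


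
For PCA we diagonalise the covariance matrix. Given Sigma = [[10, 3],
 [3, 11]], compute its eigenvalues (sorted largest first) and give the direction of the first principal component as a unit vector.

Step 1 — characteristic polynomial of 2×2 Sigma:
  det(Sigma - λI) = λ² - trace · λ + det = 0.
  trace = 10 + 11 = 21, det = 10·11 - (3)² = 101.
Step 2 — discriminant:
  Δ = trace² - 4·det = 441 - 404 = 37.
Step 3 — eigenvalues:
  λ = (trace ± √Δ)/2 = (21 ± 6.0828)/2,
  λ_1 = 13.5414,  λ_2 = 7.4586.

Step 4 — unit eigenvector for λ_1: solve (Sigma - λ_1 I)v = 0. First row:
  (10 - 13.5414)·v_x + (3)·v_y = 0, i.e. (-3.5414)·v_x + (3)·v_y = 0,
  so v ∝ (b, λ_1 - a) = (3, 3.5414) = u.
  ||u|| = √((3)² + (3.5414)²) = √(21.5414) ≈ 4.6413,
  v_1 = u/||u|| ≈ (0.6464, 0.763) (||v_1|| = 1).

λ_1 = 13.5414,  λ_2 = 7.4586;  v_1 ≈ (0.6464, 0.763)


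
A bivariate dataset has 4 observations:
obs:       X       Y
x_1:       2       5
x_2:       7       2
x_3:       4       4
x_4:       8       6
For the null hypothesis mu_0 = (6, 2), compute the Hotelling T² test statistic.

Step 1 — sample mean vector:
  mean(X) = (2 + 7 + 4 + 8) / 4 = 21/4 = 5.25
  mean(Y) = (5 + 2 + 4 + 6) / 4 = 17/4 = 4.25
  x̄ = (5.25, 4.25),  deviation x̄ - mu_0 = (5.25, 4.25) - (6, 2) = (-0.75, 2.25).

Step 2 — sample covariance matrix, S[i,j] = (1/(n-1)) · Σ_k (x_{k,i} - mean_i) · (x_{k,j} - mean_j), divisor n-1 = 3:
  S[X,X] = ((-3.25)·(-3.25) + (1.75)·(1.75) + (-1.25)·(-1.25) + (2.75)·(2.75)) / 3 = 22.75/3 = 7.5833
  S[X,Y] = ((-3.25)·(0.75) + (1.75)·(-2.25) + (-1.25)·(-0.25) + (2.75)·(1.75)) / 3 = -1.25/3 = -0.4167
  S[Y,Y] = ((0.75)·(0.75) + (-2.25)·(-2.25) + (-0.25)·(-0.25) + (1.75)·(1.75)) / 3 = 8.75/3 = 2.9167
  S = [[7.5833, -0.4167],
 [-0.4167, 2.9167]].

Step 3 — invert S. det(S) = 7.5833·2.9167 - (-0.4167)² = 21.9444.
  S^{-1} = (1/det) · [[d, -b], [-b, a]] = [[0.1329, 0.019],
 [0.019, 0.3456]].

Step 4 — quadratic form (x̄ - mu_0)^T · S^{-1} · (x̄ - mu_0):
  S^{-1} · (x̄ - mu_0) = (-0.057, 0.7633),
  (x̄ - mu_0)^T · [...] = (-0.75)·(-0.057) + (2.25)·(0.7633) = 1.7601.

Step 5 — scale by n: T² = 4 · 1.7601 = 7.0405.

T² ≈ 7.0405


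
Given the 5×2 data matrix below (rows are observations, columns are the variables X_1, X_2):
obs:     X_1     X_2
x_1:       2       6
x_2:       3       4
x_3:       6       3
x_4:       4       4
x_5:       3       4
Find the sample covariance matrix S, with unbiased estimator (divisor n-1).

Step 1 — column means:
  mean(X_1) = (2 + 3 + 6 + 4 + 3) / 5 = 18/5 = 3.6
  mean(X_2) = (6 + 4 + 3 + 4 + 4) / 5 = 21/5 = 4.2

Step 2 — sample covariance S[i,j] = (1/(n-1)) · Σ_k (x_{k,i} - mean_i) · (x_{k,j} - mean_j), with n-1 = 4.
  S[X_1,X_1] = ((-1.6)·(-1.6) + (-0.6)·(-0.6) + (2.4)·(2.4) + (0.4)·(0.4) + (-0.6)·(-0.6)) / 4 = 9.2/4 = 2.3
  S[X_1,X_2] = ((-1.6)·(1.8) + (-0.6)·(-0.2) + (2.4)·(-1.2) + (0.4)·(-0.2) + (-0.6)·(-0.2)) / 4 = -5.6/4 = -1.4
  S[X_2,X_2] = ((1.8)·(1.8) + (-0.2)·(-0.2) + (-1.2)·(-1.2) + (-0.2)·(-0.2) + (-0.2)·(-0.2)) / 4 = 4.8/4 = 1.2

S is symmetric (S[j,i] = S[i,j]). Assembling:

S = [[2.3, -1.4],
 [-1.4, 1.2]]


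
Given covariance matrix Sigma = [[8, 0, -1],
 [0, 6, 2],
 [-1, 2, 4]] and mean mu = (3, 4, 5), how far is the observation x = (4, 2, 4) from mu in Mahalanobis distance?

Step 1 — centre the observation: (x - mu) = (1, -2, -1).

Step 2 — invert Sigma (cofactor / det for 3×3, or solve directly):
  Sigma^{-1} = [[0.1299, -0.013, 0.039],
 [-0.013, 0.2013, -0.1039],
 [0.039, -0.1039, 0.3117]].

Step 3 — form the quadratic (x - mu)^T · Sigma^{-1} · (x - mu):
  Sigma^{-1} · (x - mu) = (0.1169, -0.3117, -0.0649).
  (x - mu)^T · [Sigma^{-1} · (x - mu)] = (1)·(0.1169) + (-2)·(-0.3117) + (-1)·(-0.0649) = 0.8052.

Step 4 — take square root: d = √(0.8052) ≈ 0.8973.

d(x, mu) = √(0.8052) ≈ 0.8973


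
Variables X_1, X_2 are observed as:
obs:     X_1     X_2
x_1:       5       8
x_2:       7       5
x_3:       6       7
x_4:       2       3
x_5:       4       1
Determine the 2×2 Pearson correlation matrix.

Step 1 — column means:
  mean(X_1) = (5 + 7 + 6 + 2 + 4) / 5 = 24/5 = 4.8
  mean(X_2) = (8 + 5 + 7 + 3 + 1) / 5 = 24/5 = 4.8

Step 2 — sample variances and covariances s[i,j] = (1/(n-1)) · Σ_k (x_{k,i} - mean_i) · (x_{k,j} - mean_j), with n-1 = 4:
  s[X_1,X_1] = ((0.2)·(0.2) + (2.2)·(2.2) + (1.2)·(1.2) + (-2.8)·(-2.8) + (-0.8)·(-0.8)) / 4 = 14.8/4 = 3.7
  s[X_1,X_2] = ((0.2)·(3.2) + (2.2)·(0.2) + (1.2)·(2.2) + (-2.8)·(-1.8) + (-0.8)·(-3.8)) / 4 = 11.8/4 = 2.95
  s[X_2,X_2] = ((3.2)·(3.2) + (0.2)·(0.2) + (2.2)·(2.2) + (-1.8)·(-1.8) + (-3.8)·(-3.8)) / 4 = 32.8/4 = 8.2
  Sample standard deviations s_i = √(s[i,i]):
  s(X_1) = √(3.7) = 1.9235
  s(X_2) = √(8.2) = 2.8636

Step 3 — r_{ij} = s_{ij} / (s_i · s_j):
  r[X_1,X_1] = 1 (diagonal).
  r[X_1,X_2] = 2.95 / (1.9235 · 2.8636) = 2.95 / 5.5082 = 0.5356
  r[X_2,X_2] = 1 (diagonal).

R is symmetric with unit diagonal. Assembling:

R = [[1, 0.5356],
 [0.5356, 1]]
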